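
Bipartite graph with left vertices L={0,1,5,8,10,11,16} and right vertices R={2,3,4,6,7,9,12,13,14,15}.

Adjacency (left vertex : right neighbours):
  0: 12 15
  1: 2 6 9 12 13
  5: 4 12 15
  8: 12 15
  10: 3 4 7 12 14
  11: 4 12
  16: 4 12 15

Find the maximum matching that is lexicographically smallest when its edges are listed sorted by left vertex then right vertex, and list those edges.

Lex-smallest maximum matching: {(0,12), (1,2), (5,4), (8,15), (10,3)}

|M| = 5 (so the lex-smallest maximum matching has 5 edges)
process left vertices in ascending order; for each, take the smallest-labelled available neighbour that still permits 5 edges overall, or leave it unmatched if none does
lex-smallest matching: {0-12, 1-2, 5-4, 8-15, 10-3}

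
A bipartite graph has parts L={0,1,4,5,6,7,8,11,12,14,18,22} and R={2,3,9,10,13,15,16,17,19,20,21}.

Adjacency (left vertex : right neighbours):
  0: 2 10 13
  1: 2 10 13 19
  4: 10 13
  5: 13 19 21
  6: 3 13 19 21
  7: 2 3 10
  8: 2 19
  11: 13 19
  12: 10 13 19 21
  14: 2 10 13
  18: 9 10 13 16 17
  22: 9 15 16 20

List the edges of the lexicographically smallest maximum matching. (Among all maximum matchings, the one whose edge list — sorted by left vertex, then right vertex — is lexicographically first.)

Lex-smallest maximum matching: {(0,2), (1,10), (4,13), (5,19), (6,3), (12,21), (18,9), (22,15)}

|M| = 8 (so the lex-smallest maximum matching has 8 edges)
process left vertices in ascending order; for each, take the smallest-labelled available neighbour that still permits 8 edges overall, or leave it unmatched if none does
lex-smallest matching: {0-2, 1-10, 4-13, 5-19, 6-3, 12-21, 18-9, 22-15}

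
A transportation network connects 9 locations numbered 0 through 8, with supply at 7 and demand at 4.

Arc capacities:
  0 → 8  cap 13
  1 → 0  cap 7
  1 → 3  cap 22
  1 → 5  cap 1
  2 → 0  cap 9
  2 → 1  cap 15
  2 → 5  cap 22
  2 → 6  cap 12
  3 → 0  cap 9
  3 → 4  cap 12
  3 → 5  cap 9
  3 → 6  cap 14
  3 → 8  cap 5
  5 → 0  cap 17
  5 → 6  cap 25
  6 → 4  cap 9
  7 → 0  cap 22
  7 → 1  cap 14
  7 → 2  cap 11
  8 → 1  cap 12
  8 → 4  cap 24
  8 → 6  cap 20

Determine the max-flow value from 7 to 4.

augment #1: 7→0→8→4 bottleneck 13, total now 13
augment #2: 7→1→3→4 bottleneck 12, total now 25
augment #3: 7→2→6→4 bottleneck 9, total now 34
augment #4: 7→1→3→8→4 bottleneck 2, total now 36
augment #5: 7→2→1→3→8→4 bottleneck 2, total now 38

Maximum flow value: 38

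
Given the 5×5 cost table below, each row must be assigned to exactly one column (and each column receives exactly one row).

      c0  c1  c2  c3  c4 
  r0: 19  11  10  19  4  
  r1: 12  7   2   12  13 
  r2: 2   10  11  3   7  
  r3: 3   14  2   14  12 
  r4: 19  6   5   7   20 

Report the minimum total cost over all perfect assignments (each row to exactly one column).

optimal assignment: row0→col4 (cost 4), row1→col2 (cost 2), row2→col3 (cost 3), row3→col0 (cost 3), row4→col1 (cost 6)
total = 4 + 2 + 3 + 3 + 6 = 18

Minimum assignment cost: 18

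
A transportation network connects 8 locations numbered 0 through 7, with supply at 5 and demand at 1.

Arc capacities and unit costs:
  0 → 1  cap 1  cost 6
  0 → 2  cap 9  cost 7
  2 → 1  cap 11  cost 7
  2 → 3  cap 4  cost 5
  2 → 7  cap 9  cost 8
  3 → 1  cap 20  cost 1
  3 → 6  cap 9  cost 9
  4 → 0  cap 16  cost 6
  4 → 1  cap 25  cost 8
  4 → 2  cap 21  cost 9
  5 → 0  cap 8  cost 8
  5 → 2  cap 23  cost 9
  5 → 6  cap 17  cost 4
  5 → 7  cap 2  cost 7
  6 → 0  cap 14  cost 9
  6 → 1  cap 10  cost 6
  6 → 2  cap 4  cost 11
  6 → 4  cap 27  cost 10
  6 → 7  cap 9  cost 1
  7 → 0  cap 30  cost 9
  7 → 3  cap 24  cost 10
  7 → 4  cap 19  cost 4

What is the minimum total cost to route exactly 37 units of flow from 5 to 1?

shortest-cost path #1: 5→6→1 push 10 @ unit cost 10 (adds 100)
shortest-cost path #2: 5→0→1 push 1 @ unit cost 14 (adds 14)
shortest-cost path #3: 5→2→3→1 push 4 @ unit cost 15 (adds 60)
shortest-cost path #4: 5→2→1 push 11 @ unit cost 16 (adds 176)
shortest-cost path #5: 5→6→7→3→1 push 7 @ unit cost 16 (adds 112)
shortest-cost path #6: 5→7→3→1 push 2 @ unit cost 18 (adds 36)
shortest-cost path #7: 5→2→7→3→1 push 2 @ unit cost 28 (adds 56)
total cost = 554

Minimum cost for 37 units: 554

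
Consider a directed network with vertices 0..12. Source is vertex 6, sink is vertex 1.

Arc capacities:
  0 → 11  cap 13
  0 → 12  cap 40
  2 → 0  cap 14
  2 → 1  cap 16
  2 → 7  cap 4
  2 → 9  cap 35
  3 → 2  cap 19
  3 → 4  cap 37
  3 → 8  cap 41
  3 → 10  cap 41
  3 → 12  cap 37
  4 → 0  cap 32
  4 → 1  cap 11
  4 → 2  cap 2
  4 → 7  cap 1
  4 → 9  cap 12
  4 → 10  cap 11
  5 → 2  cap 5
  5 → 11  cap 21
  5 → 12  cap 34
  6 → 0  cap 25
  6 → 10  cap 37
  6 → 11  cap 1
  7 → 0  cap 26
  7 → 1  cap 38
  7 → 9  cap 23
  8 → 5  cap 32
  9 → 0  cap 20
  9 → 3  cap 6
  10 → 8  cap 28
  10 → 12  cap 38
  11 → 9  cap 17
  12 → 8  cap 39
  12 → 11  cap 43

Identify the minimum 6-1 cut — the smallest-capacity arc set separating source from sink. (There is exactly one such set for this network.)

Min-cut arcs: {(5,2), (9,3)} (total capacity 11)

augment #1: 6→10→8→5→2→1 push 5
augment #2: 6→11→9→3→2→1 push 1
augment #3: 6→0→11→9→3→2→1 push 5
max flow = 11; residual-reachable set from 6 gives S-side
cut edges (S→T): {(5,2), (9,3)} total cap 11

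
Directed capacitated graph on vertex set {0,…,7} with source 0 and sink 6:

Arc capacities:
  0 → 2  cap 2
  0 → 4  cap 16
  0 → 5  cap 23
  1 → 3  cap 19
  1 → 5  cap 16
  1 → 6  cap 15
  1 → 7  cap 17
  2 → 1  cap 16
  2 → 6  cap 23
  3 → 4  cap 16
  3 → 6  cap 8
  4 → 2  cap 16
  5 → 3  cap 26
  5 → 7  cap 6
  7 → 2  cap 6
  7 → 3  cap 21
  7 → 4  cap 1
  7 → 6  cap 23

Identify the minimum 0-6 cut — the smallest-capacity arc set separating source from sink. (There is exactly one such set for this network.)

Min-cut arcs: {(0,2), (3,6), (4,2), (5,7)} (total capacity 32)

augment #1: 0→2→6 push 2
augment #2: 0→4→2→6 push 16
augment #3: 0→5→3→6 push 8
augment #4: 0→5→7→6 push 6
max flow = 32; residual-reachable set from 0 gives S-side
cut edges (S→T): {(0,2), (3,6), (4,2), (5,7)} total cap 32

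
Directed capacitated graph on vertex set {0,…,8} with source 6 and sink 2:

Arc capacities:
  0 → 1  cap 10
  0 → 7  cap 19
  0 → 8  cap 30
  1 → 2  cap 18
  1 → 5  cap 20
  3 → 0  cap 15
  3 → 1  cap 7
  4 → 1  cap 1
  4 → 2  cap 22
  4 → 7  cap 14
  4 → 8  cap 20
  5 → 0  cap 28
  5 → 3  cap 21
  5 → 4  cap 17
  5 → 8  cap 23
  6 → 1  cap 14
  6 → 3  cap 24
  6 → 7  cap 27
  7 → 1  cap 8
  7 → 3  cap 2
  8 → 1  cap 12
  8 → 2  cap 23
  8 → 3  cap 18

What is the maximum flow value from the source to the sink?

augment #1: 6→1→2 bottleneck 14, total now 14
augment #2: 6→3→1→2 bottleneck 4, total now 18
augment #3: 6→3→0→8→2 bottleneck 15, total now 33
augment #4: 6→3→1→5→4→2 bottleneck 3, total now 36
augment #5: 6→7→1→5→4→2 bottleneck 8, total now 44

Maximum flow value: 44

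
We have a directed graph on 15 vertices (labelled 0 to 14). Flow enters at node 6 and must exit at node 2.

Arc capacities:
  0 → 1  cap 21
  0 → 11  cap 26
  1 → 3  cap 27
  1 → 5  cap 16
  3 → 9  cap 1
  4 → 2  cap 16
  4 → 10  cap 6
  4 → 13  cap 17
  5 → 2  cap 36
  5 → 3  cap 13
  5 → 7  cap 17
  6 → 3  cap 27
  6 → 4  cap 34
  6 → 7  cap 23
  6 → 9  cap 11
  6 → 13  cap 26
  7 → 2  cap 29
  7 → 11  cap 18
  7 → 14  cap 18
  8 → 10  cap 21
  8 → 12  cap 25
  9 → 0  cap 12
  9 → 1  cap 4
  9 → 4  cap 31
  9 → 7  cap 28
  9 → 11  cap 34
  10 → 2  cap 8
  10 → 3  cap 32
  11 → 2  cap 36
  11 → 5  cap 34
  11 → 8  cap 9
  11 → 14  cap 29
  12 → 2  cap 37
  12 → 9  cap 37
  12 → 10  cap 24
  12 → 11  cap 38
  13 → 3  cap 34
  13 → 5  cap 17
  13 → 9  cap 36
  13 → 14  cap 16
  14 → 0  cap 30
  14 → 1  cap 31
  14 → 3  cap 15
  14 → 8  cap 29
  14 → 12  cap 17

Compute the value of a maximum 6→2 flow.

augment #1: 6→4→2 bottleneck 16, total now 16
augment #2: 6→7→2 bottleneck 23, total now 39
augment #3: 6→4→10→2 bottleneck 6, total now 45
augment #4: 6→9→7→2 bottleneck 6, total now 51
augment #5: 6→9→11→2 bottleneck 5, total now 56
augment #6: 6→13→5→2 bottleneck 17, total now 73
augment #7: 6→3→9→11→2 bottleneck 1, total now 74
augment #8: 6→13→9→11→2 bottleneck 9, total now 83
augment #9: 6→4→13→9→11→2 bottleneck 12, total now 95

Maximum flow value: 95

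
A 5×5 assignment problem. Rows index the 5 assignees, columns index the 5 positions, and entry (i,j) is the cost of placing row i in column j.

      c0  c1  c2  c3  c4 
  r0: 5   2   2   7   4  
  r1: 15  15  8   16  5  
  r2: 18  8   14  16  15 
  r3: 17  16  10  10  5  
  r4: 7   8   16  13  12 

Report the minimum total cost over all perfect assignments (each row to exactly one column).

Minimum assignment cost: 32

optimal assignment: row0→col2 (cost 2), row1→col4 (cost 5), row2→col1 (cost 8), row3→col3 (cost 10), row4→col0 (cost 7)
total = 2 + 5 + 8 + 10 + 7 = 32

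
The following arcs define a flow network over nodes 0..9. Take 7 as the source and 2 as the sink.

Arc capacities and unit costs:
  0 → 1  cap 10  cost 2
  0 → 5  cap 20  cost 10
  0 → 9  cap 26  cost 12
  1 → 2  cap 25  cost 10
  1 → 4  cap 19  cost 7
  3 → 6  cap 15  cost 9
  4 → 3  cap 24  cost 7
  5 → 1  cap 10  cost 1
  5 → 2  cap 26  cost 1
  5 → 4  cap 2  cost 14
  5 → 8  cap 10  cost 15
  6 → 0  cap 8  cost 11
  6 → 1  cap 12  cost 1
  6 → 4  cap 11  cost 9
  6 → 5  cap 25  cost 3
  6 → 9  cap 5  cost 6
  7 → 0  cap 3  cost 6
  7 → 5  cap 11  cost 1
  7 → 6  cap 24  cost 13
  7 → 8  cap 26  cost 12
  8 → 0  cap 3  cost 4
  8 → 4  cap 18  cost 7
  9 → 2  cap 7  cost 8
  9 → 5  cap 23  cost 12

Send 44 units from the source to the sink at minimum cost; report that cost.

shortest-cost path #1: 7→5→2 push 11 @ unit cost 2 (adds 22)
shortest-cost path #2: 7→0→5→2 push 3 @ unit cost 17 (adds 51)
shortest-cost path #3: 7→6→5→2 push 12 @ unit cost 17 (adds 204)
shortest-cost path #4: 7→6→5→0→1→2 push 3 @ unit cost 18 (adds 54)
shortest-cost path #5: 7→6→1→2 push 9 @ unit cost 24 (adds 216)
shortest-cost path #6: 7→8→0→1→2 push 3 @ unit cost 28 (adds 84)
shortest-cost path #7: 7→8→4→3→6→1→2 push 3 @ unit cost 46 (adds 138)
total cost = 769

Minimum cost for 44 units: 769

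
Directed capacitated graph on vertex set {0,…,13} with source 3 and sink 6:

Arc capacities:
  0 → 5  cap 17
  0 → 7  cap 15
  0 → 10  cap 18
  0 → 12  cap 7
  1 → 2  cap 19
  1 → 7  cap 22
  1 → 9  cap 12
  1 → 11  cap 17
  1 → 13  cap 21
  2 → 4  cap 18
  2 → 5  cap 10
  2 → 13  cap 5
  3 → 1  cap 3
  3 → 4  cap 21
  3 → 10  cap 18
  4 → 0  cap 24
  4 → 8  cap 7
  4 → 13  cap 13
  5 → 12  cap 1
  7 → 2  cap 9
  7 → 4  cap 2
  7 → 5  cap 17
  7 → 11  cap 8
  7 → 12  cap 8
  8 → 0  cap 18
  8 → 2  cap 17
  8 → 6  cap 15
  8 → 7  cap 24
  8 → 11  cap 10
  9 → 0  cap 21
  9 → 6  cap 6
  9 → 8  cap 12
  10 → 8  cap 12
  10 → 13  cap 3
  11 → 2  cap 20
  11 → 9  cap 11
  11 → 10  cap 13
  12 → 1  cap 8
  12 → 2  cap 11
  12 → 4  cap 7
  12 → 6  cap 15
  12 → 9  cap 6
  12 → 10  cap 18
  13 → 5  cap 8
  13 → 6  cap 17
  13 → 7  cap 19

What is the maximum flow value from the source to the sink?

Maximum flow value: 39

augment #1: 3→1→9→6 bottleneck 3, total now 3
augment #2: 3→4→8→6 bottleneck 7, total now 10
augment #3: 3→4→13→6 bottleneck 13, total now 23
augment #4: 3→10→8→6 bottleneck 8, total now 31
augment #5: 3→10→13→6 bottleneck 3, total now 34
augment #6: 3→4→0→12→6 bottleneck 1, total now 35
augment #7: 3→10→8→0→12→6 bottleneck 4, total now 39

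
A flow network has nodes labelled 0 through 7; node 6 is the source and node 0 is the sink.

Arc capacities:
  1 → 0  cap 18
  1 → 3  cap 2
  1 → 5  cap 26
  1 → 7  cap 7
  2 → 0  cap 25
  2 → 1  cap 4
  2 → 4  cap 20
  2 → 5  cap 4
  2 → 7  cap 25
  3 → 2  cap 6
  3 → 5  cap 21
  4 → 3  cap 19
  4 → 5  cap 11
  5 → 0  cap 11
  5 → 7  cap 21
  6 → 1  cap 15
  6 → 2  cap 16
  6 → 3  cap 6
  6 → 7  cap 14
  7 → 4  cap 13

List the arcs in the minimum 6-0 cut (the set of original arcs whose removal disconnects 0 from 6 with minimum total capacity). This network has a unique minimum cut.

Min-cut arcs: {(3,2), (5,0), (6,1), (6,2)} (total capacity 48)

augment #1: 6→1→0 push 15
augment #2: 6→2→0 push 16
augment #3: 6→3→2→0 push 6
augment #4: 6→7→4→5→0 push 11
max flow = 48; residual-reachable set from 6 gives S-side
cut edges (S→T): {(3,2), (5,0), (6,1), (6,2)} total cap 48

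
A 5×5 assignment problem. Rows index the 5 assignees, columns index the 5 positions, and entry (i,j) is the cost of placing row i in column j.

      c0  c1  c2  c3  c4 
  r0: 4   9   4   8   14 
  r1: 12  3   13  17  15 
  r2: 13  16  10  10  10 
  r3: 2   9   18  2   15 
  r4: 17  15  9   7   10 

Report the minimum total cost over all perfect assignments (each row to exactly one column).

Minimum assignment cost: 26

optimal assignment: row0→col2 (cost 4), row1→col1 (cost 3), row2→col4 (cost 10), row3→col0 (cost 2), row4→col3 (cost 7)
total = 4 + 3 + 10 + 2 + 7 = 26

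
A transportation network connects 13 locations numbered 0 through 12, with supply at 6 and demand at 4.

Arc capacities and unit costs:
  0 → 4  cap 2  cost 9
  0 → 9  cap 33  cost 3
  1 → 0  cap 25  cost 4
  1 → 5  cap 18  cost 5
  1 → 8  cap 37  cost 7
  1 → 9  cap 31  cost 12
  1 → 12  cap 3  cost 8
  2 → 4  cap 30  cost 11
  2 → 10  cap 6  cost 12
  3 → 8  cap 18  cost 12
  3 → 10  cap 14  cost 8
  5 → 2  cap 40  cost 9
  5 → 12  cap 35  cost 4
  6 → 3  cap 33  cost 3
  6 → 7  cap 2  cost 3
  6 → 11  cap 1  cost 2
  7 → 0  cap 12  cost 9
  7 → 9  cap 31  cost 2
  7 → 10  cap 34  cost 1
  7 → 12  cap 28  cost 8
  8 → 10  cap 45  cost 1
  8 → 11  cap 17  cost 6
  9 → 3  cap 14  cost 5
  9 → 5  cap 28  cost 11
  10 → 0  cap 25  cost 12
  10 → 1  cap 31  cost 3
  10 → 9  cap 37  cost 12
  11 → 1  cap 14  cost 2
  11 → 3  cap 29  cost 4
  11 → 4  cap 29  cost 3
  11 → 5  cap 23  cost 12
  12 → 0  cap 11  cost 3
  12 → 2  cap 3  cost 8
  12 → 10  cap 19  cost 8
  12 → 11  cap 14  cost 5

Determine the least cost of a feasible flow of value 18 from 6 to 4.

Minimum cost for 18 units: 403

shortest-cost path #1: 6→11→4 push 1 @ unit cost 5 (adds 5)
shortest-cost path #2: 6→7→12→11→4 push 2 @ unit cost 19 (adds 38)
shortest-cost path #3: 6→3→8→11→4 push 15 @ unit cost 24 (adds 360)
total cost = 403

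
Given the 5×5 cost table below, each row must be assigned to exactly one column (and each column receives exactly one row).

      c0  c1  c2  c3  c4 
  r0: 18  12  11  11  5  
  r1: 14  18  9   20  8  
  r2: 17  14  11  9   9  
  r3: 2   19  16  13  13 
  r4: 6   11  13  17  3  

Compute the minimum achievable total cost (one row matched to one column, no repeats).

Minimum assignment cost: 35

optimal assignment: row0→col1 (cost 12), row1→col2 (cost 9), row2→col3 (cost 9), row3→col0 (cost 2), row4→col4 (cost 3)
total = 12 + 9 + 9 + 2 + 3 = 35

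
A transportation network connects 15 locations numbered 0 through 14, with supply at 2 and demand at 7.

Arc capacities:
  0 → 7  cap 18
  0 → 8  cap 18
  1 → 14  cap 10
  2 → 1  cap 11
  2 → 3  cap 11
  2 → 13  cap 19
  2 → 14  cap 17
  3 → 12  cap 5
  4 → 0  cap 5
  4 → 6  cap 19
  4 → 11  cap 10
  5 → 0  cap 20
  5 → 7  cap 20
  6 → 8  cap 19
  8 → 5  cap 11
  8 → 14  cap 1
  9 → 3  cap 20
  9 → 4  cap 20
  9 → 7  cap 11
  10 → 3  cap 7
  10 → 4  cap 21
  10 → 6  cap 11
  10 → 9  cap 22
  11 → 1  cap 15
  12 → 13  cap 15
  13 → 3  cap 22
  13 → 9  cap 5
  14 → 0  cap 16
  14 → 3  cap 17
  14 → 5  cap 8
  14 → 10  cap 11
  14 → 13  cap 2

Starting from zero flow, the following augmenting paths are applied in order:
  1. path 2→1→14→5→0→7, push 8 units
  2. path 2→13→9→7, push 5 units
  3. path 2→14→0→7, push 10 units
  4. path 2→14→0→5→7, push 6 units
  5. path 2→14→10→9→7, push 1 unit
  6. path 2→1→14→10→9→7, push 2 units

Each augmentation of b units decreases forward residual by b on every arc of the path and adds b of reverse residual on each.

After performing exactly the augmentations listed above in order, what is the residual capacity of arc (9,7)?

Residual capacity of (9,7): 3

after path 1 (2→1→14→5→0→7, push 8): res(9,7)=11
after path 2 (2→13→9→7, push 5): res(9,7)=6
after path 3 (2→14→0→7, push 10): res(9,7)=6
after path 4 (2→14→0→5→7, push 6): res(9,7)=6
after path 5 (2→14→10→9→7, push 1): res(9,7)=5
after path 6 (2→1→14→10→9→7, push 2): res(9,7)=3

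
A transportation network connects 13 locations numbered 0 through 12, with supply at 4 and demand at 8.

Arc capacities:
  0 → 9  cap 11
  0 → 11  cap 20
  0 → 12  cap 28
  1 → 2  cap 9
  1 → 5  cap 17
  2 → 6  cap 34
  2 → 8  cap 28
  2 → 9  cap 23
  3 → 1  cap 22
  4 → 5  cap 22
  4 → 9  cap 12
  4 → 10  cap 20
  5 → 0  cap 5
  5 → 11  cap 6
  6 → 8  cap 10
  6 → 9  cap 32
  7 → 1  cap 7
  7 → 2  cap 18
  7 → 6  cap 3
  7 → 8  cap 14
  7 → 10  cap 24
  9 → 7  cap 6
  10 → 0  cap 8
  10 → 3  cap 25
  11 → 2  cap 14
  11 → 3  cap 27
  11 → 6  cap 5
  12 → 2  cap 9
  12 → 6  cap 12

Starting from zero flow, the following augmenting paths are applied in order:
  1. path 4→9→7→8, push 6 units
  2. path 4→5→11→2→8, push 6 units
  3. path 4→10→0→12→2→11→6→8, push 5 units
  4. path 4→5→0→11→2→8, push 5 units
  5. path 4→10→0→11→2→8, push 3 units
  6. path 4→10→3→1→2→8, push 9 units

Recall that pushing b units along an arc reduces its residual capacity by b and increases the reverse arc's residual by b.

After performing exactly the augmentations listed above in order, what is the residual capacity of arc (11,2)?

Residual capacity of (11,2): 5

after path 1 (4→9→7→8, push 6): res(11,2)=14
after path 2 (4→5→11→2→8, push 6): res(11,2)=8
after path 3 (4→10→0→12→2→11→6→8, push 5): res(11,2)=13
after path 4 (4→5→0→11→2→8, push 5): res(11,2)=8
after path 5 (4→10→0→11→2→8, push 3): res(11,2)=5
after path 6 (4→10→3→1→2→8, push 9): res(11,2)=5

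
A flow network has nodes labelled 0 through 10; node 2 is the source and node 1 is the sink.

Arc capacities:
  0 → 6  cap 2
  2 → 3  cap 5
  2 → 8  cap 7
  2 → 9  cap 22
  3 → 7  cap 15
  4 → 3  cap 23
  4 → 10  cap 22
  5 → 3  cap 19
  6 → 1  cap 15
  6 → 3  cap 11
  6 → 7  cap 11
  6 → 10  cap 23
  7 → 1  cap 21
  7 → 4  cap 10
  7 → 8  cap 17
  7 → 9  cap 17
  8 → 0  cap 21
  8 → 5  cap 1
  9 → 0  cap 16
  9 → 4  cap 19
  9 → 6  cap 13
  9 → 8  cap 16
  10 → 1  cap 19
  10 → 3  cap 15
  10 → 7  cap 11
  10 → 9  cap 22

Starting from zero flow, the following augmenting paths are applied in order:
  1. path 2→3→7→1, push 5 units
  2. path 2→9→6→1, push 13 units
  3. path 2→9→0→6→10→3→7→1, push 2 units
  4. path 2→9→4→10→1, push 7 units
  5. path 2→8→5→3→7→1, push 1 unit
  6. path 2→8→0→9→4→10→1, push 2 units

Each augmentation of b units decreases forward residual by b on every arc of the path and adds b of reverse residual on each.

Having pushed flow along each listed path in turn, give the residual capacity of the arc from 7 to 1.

Residual capacity of (7,1): 13

after path 1 (2→3→7→1, push 5): res(7,1)=16
after path 2 (2→9→6→1, push 13): res(7,1)=16
after path 3 (2→9→0→6→10→3→7→1, push 2): res(7,1)=14
after path 4 (2→9→4→10→1, push 7): res(7,1)=14
after path 5 (2→8→5→3→7→1, push 1): res(7,1)=13
after path 6 (2→8→0→9→4→10→1, push 2): res(7,1)=13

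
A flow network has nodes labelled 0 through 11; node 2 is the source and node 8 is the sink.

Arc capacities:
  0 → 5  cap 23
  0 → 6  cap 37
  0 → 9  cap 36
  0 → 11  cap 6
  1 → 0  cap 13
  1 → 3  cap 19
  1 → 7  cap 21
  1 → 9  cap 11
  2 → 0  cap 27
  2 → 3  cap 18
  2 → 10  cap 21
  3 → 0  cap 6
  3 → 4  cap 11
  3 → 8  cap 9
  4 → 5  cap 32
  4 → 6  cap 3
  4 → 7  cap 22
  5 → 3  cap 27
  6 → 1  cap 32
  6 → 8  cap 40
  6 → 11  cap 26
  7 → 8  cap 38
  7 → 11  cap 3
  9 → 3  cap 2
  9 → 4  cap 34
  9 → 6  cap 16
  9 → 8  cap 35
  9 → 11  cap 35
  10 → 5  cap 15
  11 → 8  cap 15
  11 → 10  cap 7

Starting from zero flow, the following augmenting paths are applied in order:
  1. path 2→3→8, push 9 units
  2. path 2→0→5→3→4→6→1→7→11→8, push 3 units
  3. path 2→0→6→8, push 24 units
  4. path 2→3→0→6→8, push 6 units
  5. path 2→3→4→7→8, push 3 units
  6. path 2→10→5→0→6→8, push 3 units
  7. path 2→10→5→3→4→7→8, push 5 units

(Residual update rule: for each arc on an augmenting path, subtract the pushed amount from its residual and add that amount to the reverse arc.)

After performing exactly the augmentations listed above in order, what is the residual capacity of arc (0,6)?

after path 1 (2→3→8, push 9): res(0,6)=37
after path 2 (2→0→5→3→4→6→1→7→11→8, push 3): res(0,6)=37
after path 3 (2→0→6→8, push 24): res(0,6)=13
after path 4 (2→3→0→6→8, push 6): res(0,6)=7
after path 5 (2→3→4→7→8, push 3): res(0,6)=7
after path 6 (2→10→5→0→6→8, push 3): res(0,6)=4
after path 7 (2→10→5→3→4→7→8, push 5): res(0,6)=4

Residual capacity of (0,6): 4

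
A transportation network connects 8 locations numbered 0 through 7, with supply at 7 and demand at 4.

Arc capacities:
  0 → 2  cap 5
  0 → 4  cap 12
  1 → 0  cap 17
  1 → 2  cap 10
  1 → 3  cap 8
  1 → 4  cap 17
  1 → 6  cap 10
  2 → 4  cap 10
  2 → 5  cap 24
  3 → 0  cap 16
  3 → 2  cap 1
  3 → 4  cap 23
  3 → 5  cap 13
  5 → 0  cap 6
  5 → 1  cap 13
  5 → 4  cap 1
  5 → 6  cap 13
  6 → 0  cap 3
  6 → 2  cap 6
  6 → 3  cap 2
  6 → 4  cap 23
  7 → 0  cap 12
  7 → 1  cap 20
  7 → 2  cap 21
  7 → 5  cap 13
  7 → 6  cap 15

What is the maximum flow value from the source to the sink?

augment #1: 7→0→4 bottleneck 12, total now 12
augment #2: 7→1→4 bottleneck 17, total now 29
augment #3: 7→2→4 bottleneck 10, total now 39
augment #4: 7→5→4 bottleneck 1, total now 40
augment #5: 7→6→4 bottleneck 15, total now 55
augment #6: 7→1→3→4 bottleneck 3, total now 58
augment #7: 7→5→6→4 bottleneck 8, total now 66
augment #8: 7→5→1→3→4 bottleneck 4, total now 70
augment #9: 7→2→5→1→3→4 bottleneck 1, total now 71
augment #10: 7→2→5→6→3→4 bottleneck 2, total now 73

Maximum flow value: 73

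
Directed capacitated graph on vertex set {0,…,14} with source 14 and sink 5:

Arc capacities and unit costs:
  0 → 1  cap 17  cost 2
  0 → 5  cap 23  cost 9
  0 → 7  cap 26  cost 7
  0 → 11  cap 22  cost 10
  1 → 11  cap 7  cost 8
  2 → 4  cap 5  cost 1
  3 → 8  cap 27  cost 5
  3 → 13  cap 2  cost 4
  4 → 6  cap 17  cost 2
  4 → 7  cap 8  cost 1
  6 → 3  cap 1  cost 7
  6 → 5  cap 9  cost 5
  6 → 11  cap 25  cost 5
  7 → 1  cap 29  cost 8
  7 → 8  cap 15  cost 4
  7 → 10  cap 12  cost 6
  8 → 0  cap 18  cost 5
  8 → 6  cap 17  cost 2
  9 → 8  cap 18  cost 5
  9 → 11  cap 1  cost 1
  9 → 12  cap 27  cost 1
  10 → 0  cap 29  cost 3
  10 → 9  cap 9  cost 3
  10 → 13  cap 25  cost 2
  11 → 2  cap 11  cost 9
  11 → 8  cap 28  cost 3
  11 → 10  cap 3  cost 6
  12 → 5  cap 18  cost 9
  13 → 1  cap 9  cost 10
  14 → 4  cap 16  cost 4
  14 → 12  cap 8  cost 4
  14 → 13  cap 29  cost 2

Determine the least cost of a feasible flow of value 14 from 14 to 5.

shortest-cost path #1: 14→4→6→5 push 9 @ unit cost 11 (adds 99)
shortest-cost path #2: 14→12→5 push 5 @ unit cost 13 (adds 65)
total cost = 164

Minimum cost for 14 units: 164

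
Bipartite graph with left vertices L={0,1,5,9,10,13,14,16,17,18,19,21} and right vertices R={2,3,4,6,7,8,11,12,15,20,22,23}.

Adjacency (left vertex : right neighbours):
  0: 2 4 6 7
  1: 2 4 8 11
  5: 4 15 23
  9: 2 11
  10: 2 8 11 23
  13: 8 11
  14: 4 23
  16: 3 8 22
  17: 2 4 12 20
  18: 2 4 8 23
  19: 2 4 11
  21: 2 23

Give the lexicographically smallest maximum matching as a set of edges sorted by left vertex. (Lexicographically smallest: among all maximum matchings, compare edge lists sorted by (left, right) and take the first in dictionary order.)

Lex-smallest maximum matching: {(0,6), (1,2), (5,15), (9,11), (10,8), (14,4), (16,3), (17,12), (18,23)}

|M| = 9 (so the lex-smallest maximum matching has 9 edges)
process left vertices in ascending order; for each, take the smallest-labelled available neighbour that still permits 9 edges overall, or leave it unmatched if none does
lex-smallest matching: {0-6, 1-2, 5-15, 9-11, 10-8, 14-4, 16-3, 17-12, 18-23}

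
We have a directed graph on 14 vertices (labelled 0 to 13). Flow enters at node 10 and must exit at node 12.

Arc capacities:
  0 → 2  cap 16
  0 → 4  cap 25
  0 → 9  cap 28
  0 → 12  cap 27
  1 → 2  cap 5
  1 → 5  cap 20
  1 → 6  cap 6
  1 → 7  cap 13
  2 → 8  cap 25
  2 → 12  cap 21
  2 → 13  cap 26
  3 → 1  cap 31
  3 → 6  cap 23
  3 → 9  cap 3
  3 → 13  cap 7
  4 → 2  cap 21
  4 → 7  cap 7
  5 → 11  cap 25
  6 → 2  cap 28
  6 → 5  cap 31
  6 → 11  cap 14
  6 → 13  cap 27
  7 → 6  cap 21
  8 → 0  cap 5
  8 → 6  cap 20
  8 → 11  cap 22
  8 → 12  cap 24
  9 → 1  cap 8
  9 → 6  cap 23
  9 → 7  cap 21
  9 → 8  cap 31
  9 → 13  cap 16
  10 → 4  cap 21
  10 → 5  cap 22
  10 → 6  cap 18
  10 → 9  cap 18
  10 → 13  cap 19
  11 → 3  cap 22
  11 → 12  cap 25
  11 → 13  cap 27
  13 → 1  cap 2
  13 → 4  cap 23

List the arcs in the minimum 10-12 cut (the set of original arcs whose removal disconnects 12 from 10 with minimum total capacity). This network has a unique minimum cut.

Min-cut arcs: {(2,12), (8,0), (8,12), (11,12)} (total capacity 75)

augment #1: 10→4→2→12 push 21
augment #2: 10→5→11→12 push 22
augment #3: 10→6→11→12 push 3
augment #4: 10→9→8→12 push 18
augment #5: 10→6→2→8→12 push 6
augment #6: 10→6→2→8→0→12 push 5
max flow = 75; residual-reachable set from 10 gives S-side
cut edges (S→T): {(2,12), (8,0), (8,12), (11,12)} total cap 75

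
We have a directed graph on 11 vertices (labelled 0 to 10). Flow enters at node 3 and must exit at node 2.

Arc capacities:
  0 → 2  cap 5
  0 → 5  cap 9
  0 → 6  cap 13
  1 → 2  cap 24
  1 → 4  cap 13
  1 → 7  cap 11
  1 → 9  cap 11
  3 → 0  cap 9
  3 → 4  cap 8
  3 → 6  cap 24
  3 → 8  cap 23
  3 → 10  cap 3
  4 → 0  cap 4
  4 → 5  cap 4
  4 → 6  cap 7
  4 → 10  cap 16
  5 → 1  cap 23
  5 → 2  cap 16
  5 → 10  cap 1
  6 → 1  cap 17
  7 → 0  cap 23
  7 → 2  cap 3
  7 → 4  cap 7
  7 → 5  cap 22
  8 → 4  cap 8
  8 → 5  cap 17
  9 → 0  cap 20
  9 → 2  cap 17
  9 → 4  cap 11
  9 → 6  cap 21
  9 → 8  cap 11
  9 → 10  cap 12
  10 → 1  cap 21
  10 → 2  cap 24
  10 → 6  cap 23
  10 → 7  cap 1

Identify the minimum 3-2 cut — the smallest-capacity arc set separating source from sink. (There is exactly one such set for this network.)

Min-cut arcs: {(3,0), (3,4), (3,8), (3,10), (6,1)} (total capacity 60)

augment #1: 3→0→2 push 5
augment #2: 3→10→2 push 3
augment #3: 3→0→5→2 push 4
augment #4: 3→4→5→2 push 4
augment #5: 3→4→10→2 push 4
augment #6: 3→6→1→2 push 17
augment #7: 3→8→5→2 push 8
augment #8: 3→8→4→10→2 push 8
augment #9: 3→8→5→1→2 push 7
max flow = 60; residual-reachable set from 3 gives S-side
cut edges (S→T): {(3,0), (3,4), (3,8), (3,10), (6,1)} total cap 60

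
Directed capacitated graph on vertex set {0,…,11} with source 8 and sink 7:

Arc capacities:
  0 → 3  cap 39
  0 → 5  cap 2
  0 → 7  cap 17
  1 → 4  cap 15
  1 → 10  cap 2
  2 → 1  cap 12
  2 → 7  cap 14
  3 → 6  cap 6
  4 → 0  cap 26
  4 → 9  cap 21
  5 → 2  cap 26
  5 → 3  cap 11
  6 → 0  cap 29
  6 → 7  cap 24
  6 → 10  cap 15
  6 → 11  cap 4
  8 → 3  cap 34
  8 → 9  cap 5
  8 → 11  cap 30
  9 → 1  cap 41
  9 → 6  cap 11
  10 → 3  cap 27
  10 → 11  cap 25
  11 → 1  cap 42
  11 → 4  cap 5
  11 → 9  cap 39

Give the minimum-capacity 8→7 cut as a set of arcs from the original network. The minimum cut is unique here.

Min-cut arcs: {(0,5), (0,7), (3,6), (9,6)} (total capacity 36)

augment #1: 8→3→6→7 push 6
augment #2: 8→9→6→7 push 5
augment #3: 8→11→4→0→7 push 5
augment #4: 8→11→9→6→7 push 6
augment #5: 8→11→1→4→0→7 push 12
augment #6: 8→11→1→4→0→5→2→7 push 2
max flow = 36; residual-reachable set from 8 gives S-side
cut edges (S→T): {(0,5), (0,7), (3,6), (9,6)} total cap 36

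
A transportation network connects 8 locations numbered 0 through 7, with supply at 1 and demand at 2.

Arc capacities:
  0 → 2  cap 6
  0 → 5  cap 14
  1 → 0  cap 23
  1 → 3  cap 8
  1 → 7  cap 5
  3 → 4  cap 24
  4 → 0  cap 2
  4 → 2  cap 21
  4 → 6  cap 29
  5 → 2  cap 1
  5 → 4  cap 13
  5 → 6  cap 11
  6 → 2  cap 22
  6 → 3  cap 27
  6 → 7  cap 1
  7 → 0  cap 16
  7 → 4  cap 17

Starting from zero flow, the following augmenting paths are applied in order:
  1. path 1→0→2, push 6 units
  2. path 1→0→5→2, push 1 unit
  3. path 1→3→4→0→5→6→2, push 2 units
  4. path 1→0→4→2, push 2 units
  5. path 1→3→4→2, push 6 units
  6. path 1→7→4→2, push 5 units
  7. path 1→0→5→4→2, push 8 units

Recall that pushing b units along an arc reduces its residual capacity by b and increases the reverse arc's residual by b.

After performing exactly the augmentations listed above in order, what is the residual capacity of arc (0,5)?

after path 1 (1→0→2, push 6): res(0,5)=14
after path 2 (1→0→5→2, push 1): res(0,5)=13
after path 3 (1→3→4→0→5→6→2, push 2): res(0,5)=11
after path 4 (1→0→4→2, push 2): res(0,5)=11
after path 5 (1→3→4→2, push 6): res(0,5)=11
after path 6 (1→7→4→2, push 5): res(0,5)=11
after path 7 (1→0→5→4→2, push 8): res(0,5)=3

Residual capacity of (0,5): 3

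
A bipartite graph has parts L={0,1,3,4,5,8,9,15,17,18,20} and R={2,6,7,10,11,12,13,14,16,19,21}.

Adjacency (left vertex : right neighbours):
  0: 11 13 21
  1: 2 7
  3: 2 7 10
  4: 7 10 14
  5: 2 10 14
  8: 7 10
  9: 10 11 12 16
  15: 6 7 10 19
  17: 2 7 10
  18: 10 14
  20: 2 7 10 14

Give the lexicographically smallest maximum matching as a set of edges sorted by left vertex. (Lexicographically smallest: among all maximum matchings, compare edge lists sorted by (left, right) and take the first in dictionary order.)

|M| = 7 (so the lex-smallest maximum matching has 7 edges)
process left vertices in ascending order; for each, take the smallest-labelled available neighbour that still permits 7 edges overall, or leave it unmatched if none does
lex-smallest matching: {0-11, 1-2, 3-7, 4-10, 5-14, 9-12, 15-6}

Lex-smallest maximum matching: {(0,11), (1,2), (3,7), (4,10), (5,14), (9,12), (15,6)}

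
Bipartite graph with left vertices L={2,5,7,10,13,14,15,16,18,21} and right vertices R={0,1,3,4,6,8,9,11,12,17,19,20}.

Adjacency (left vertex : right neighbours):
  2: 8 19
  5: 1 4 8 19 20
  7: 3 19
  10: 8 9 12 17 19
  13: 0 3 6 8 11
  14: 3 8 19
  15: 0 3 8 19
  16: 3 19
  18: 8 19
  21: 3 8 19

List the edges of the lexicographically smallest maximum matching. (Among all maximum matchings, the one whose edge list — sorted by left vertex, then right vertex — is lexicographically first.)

Lex-smallest maximum matching: {(2,8), (5,1), (7,3), (10,9), (13,6), (14,19), (15,0)}

|M| = 7 (so the lex-smallest maximum matching has 7 edges)
process left vertices in ascending order; for each, take the smallest-labelled available neighbour that still permits 7 edges overall, or leave it unmatched if none does
lex-smallest matching: {2-8, 5-1, 7-3, 10-9, 13-6, 14-19, 15-0}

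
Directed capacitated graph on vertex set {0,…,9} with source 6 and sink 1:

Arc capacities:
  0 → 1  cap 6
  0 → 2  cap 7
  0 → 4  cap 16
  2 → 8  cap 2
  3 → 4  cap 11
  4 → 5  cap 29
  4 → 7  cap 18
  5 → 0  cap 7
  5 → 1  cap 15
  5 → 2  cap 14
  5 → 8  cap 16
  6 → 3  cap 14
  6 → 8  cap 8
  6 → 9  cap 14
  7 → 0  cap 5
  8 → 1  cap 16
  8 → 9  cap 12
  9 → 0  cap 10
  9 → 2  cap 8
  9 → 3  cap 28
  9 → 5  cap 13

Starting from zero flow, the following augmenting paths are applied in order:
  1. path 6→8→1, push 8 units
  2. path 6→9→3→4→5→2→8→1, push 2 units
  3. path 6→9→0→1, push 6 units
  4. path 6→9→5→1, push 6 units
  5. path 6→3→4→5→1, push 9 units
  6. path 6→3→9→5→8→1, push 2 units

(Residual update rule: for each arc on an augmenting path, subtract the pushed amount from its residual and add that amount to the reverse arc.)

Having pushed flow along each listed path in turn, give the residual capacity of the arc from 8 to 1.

after path 1 (6→8→1, push 8): res(8,1)=8
after path 2 (6→9→3→4→5→2→8→1, push 2): res(8,1)=6
after path 3 (6→9→0→1, push 6): res(8,1)=6
after path 4 (6→9→5→1, push 6): res(8,1)=6
after path 5 (6→3→4→5→1, push 9): res(8,1)=6
after path 6 (6→3→9→5→8→1, push 2): res(8,1)=4

Residual capacity of (8,1): 4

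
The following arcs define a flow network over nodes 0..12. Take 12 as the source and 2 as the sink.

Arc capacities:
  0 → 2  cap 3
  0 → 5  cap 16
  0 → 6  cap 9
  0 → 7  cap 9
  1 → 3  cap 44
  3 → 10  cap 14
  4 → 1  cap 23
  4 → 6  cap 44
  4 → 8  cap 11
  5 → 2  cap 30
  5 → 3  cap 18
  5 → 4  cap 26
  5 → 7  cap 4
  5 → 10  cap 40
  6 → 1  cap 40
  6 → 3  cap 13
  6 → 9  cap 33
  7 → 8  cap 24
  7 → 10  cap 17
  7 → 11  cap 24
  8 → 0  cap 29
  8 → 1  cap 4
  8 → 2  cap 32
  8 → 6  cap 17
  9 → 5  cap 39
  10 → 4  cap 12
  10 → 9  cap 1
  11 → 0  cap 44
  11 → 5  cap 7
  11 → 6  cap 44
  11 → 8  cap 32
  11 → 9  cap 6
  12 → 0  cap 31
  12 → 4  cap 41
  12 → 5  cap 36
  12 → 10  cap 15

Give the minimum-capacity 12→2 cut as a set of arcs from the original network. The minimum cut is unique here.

augment #1: 12→0→2 push 3
augment #2: 12→5→2 push 30
augment #3: 12→4→8→2 push 11
augment #4: 12→0→7→8→2 push 9
augment #5: 12→5→7→8→2 push 4
max flow = 57; residual-reachable set from 12 gives S-side
cut edges (S→T): {(0,2), (0,7), (4,8), (5,2), (5,7)} total cap 57

Min-cut arcs: {(0,2), (0,7), (4,8), (5,2), (5,7)} (total capacity 57)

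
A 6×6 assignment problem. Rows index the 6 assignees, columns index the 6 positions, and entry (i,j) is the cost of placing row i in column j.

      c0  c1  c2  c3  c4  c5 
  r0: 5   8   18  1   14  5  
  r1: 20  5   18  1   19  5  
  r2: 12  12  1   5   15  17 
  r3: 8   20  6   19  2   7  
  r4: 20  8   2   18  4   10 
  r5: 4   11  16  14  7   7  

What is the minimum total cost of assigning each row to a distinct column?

one of 2 optimal assignments: row0→col3 (cost 1), row1→col5 (cost 5), row2→col2 (cost 1), row3→col4 (cost 2), row4→col1 (cost 8), row5→col0 (cost 4)
total = 1 + 5 + 1 + 2 + 8 + 4 = 21

Minimum assignment cost: 21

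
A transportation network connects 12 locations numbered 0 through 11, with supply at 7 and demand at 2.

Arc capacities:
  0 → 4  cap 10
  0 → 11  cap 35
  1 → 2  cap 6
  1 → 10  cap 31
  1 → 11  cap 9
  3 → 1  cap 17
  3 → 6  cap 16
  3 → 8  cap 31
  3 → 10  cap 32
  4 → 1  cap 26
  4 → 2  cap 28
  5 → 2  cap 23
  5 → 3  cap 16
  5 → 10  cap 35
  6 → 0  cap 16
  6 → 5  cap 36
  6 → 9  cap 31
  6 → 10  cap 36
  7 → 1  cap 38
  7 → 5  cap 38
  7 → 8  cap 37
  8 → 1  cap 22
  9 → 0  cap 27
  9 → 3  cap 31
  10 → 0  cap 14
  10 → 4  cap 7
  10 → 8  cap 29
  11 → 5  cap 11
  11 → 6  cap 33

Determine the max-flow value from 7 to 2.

Maximum flow value: 46

augment #1: 7→1→2 bottleneck 6, total now 6
augment #2: 7→5→2 bottleneck 23, total now 29
augment #3: 7→1→10→4→2 bottleneck 7, total now 36
augment #4: 7→1→10→0→4→2 bottleneck 10, total now 46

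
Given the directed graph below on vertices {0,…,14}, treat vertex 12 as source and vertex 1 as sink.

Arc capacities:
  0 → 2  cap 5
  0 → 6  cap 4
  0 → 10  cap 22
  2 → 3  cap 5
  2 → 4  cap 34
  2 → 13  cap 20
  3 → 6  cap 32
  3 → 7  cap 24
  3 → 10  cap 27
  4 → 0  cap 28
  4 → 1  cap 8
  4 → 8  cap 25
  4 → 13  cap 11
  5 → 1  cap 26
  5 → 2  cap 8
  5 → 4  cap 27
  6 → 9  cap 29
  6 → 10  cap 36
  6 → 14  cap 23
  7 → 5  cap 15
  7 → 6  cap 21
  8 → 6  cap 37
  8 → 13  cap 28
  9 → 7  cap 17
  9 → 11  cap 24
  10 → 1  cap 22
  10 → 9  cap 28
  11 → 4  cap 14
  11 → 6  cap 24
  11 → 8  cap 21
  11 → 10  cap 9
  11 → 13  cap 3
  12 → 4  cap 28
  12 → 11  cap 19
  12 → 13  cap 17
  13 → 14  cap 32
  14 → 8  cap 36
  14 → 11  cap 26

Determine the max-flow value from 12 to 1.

augment #1: 12→4→1 bottleneck 8, total now 8
augment #2: 12→11→10→1 bottleneck 9, total now 17
augment #3: 12→4→0→10→1 bottleneck 13, total now 30
augment #4: 12→11→6→9→7→5→1 bottleneck 10, total now 40
augment #5: 12→4→0→2→3→7→5→1 bottleneck 5, total now 45

Maximum flow value: 45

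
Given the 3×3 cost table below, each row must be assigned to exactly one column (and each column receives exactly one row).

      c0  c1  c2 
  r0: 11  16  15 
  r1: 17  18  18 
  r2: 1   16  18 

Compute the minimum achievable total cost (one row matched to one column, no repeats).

Minimum assignment cost: 34

optimal assignment: row0→col2 (cost 15), row1→col1 (cost 18), row2→col0 (cost 1)
total = 15 + 18 + 1 = 34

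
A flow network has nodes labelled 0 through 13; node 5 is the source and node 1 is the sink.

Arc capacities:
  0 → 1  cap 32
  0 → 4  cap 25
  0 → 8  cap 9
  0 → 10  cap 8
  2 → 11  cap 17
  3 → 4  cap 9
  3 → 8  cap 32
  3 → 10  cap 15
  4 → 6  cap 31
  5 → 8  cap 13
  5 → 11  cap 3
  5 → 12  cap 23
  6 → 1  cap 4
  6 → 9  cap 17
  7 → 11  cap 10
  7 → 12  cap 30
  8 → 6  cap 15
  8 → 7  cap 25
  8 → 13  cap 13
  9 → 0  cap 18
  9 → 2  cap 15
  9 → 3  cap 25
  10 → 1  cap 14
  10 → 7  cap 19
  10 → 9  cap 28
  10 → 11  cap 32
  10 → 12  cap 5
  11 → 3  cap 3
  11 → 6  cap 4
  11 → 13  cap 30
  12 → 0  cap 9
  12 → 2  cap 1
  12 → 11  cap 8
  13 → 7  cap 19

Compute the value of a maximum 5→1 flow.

Maximum flow value: 29

augment #1: 5→8→6→1 bottleneck 4, total now 4
augment #2: 5→12→0→1 bottleneck 9, total now 13
augment #3: 5→11→3→10→1 bottleneck 3, total now 16
augment #4: 5→8→6→9→0→1 bottleneck 9, total now 25
augment #5: 5→12→11→6→9→0→1 bottleneck 4, total now 29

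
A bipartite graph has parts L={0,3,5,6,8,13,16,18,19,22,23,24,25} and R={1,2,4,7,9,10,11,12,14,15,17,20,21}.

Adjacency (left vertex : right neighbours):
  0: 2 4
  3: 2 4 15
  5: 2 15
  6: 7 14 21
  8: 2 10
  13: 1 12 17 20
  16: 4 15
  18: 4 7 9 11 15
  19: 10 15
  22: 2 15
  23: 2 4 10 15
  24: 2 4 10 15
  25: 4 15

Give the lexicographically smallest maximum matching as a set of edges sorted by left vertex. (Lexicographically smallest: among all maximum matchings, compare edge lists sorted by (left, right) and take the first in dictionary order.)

|M| = 7 (so the lex-smallest maximum matching has 7 edges)
process left vertices in ascending order; for each, take the smallest-labelled available neighbour that still permits 7 edges overall, or leave it unmatched if none does
lex-smallest matching: {0-2, 3-4, 5-15, 6-7, 8-10, 13-1, 18-9}

Lex-smallest maximum matching: {(0,2), (3,4), (5,15), (6,7), (8,10), (13,1), (18,9)}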